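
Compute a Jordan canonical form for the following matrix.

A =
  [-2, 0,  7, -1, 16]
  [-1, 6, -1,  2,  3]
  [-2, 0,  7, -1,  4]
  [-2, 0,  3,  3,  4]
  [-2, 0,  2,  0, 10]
J_2(4) ⊕ J_1(4) ⊕ J_2(6)

The characteristic polynomial is
  det(x·I − A) = x^5 - 24*x^4 + 228*x^3 - 1072*x^2 + 2496*x - 2304 = (x - 6)^2*(x - 4)^3

Eigenvalues and multiplicities (the geometric multiplicity of λ is n − rank(A − λI), which equals the number of Jordan blocks for λ):
  λ = 4: algebraic multiplicity = 3, geometric multiplicity = 2
  λ = 6: algebraic multiplicity = 2, geometric multiplicity = 1

Determining the block sizes for each eigenvalue:
  λ = 4: 2 blocks summing to 3 forces exactly one block of size 2 and the rest size 1 → block sizes [2, 1]
  λ = 6: one block (gm = 1), so the single block has size am = 2 → block sizes [2]

Assembling the blocks gives a Jordan form
J =
  [4, 1, 0, 0, 0]
  [0, 4, 0, 0, 0]
  [0, 0, 4, 0, 0]
  [0, 0, 0, 6, 1]
  [0, 0, 0, 0, 6]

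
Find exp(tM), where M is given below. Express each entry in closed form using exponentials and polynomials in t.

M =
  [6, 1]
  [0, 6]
e^{tM} =
  [exp(6*t), t*exp(6*t)]
  [0, exp(6*t)]

Strategy: write M = P · J · P⁻¹ where J is a Jordan canonical form, so e^{tM} = P · e^{tJ} · P⁻¹, and e^{tJ} can be computed block-by-block.

M has Jordan form
J =
  [6, 1]
  [0, 6]
(up to reordering of blocks).

Per-block formulas:
  For a 2×2 Jordan block J_2(6): exp(t · J_2(6)) = e^(6t)·(I + t·N), where N is the 2×2 nilpotent shift.

After assembling e^{tJ} and conjugating by P, we get:

e^{tM} =
  [exp(6*t), t*exp(6*t)]
  [0, exp(6*t)]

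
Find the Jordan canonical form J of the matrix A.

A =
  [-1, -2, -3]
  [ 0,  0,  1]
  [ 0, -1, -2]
J_3(-1)

The characteristic polynomial is
  det(x·I − A) = x^3 + 3*x^2 + 3*x + 1 = (x + 1)^3

Eigenvalues and multiplicities (the geometric multiplicity of λ is n − rank(A − λI), which equals the number of Jordan blocks for λ):
  λ = -1: algebraic multiplicity = 3, geometric multiplicity = 1

Determining the block sizes for each eigenvalue:
  λ = -1: one block (gm = 1), so the single block has size am = 3 → block sizes [3]

Assembling the blocks gives a Jordan form
J =
  [-1,  1,  0]
  [ 0, -1,  1]
  [ 0,  0, -1]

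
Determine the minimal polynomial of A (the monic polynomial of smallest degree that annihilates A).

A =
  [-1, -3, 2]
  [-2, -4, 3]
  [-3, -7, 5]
x^3

The characteristic polynomial is χ_A(x) = x^3, so the eigenvalues are known. The minimal polynomial is
  m_A(x) = Π_λ (x − λ)^{k_λ}
where k_λ is the size of the *largest* Jordan block for λ (equivalently, the smallest k with (A − λI)^k v = 0 for every generalised eigenvector v of λ).

  λ = 0: largest Jordan block has size 3, contributing (x − 0)^3

So m_A(x) = x^3 = x^3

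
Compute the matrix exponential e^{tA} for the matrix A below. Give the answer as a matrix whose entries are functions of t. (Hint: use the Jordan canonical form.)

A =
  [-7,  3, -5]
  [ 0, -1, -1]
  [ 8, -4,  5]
e^{tA} =
  [-2*t^2*exp(-t) - 6*t*exp(-t) + exp(-t), t^2*exp(-t) + 3*t*exp(-t), -3*t^2*exp(-t)/2 - 5*t*exp(-t)]
  [-4*t^2*exp(-t), 2*t^2*exp(-t) + exp(-t), -3*t^2*exp(-t) - t*exp(-t)]
  [8*t*exp(-t), -4*t*exp(-t), 6*t*exp(-t) + exp(-t)]

Strategy: write A = P · J · P⁻¹ where J is a Jordan canonical form, so e^{tA} = P · e^{tJ} · P⁻¹, and e^{tJ} can be computed block-by-block.

A has Jordan form
J =
  [-1,  1,  0]
  [ 0, -1,  1]
  [ 0,  0, -1]
(up to reordering of blocks).

Per-block formulas:
  For a 3×3 Jordan block J_3(-1): exp(t · J_3(-1)) = e^(-1t)·(I + t·N + (t^2/2)·N^2), where N is the 3×3 nilpotent shift.

After assembling e^{tJ} and conjugating by P, we get:

e^{tA} =
  [-2*t^2*exp(-t) - 6*t*exp(-t) + exp(-t), t^2*exp(-t) + 3*t*exp(-t), -3*t^2*exp(-t)/2 - 5*t*exp(-t)]
  [-4*t^2*exp(-t), 2*t^2*exp(-t) + exp(-t), -3*t^2*exp(-t) - t*exp(-t)]
  [8*t*exp(-t), -4*t*exp(-t), 6*t*exp(-t) + exp(-t)]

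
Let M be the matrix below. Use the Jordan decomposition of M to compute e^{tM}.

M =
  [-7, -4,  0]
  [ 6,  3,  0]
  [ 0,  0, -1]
e^{tM} =
  [-2*exp(-t) + 3*exp(-3*t), -2*exp(-t) + 2*exp(-3*t), 0]
  [3*exp(-t) - 3*exp(-3*t), 3*exp(-t) - 2*exp(-3*t), 0]
  [0, 0, exp(-t)]

Strategy: write M = P · J · P⁻¹ where J is a Jordan canonical form, so e^{tM} = P · e^{tJ} · P⁻¹, and e^{tJ} can be computed block-by-block.

M has Jordan form
J =
  [-3,  0,  0]
  [ 0, -1,  0]
  [ 0,  0, -1]
(up to reordering of blocks).

Per-block formulas:
  For a 1×1 block at λ = -1: exp(t · [-1]) = [e^(-1t)].
  For a 1×1 block at λ = -3: exp(t · [-3]) = [e^(-3t)].

After assembling e^{tJ} and conjugating by P, we get:

e^{tM} =
  [-2*exp(-t) + 3*exp(-3*t), -2*exp(-t) + 2*exp(-3*t), 0]
  [3*exp(-t) - 3*exp(-3*t), 3*exp(-t) - 2*exp(-3*t), 0]
  [0, 0, exp(-t)]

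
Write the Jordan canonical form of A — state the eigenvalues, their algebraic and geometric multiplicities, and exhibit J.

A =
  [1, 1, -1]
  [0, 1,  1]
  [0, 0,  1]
J_3(1)

The characteristic polynomial is
  det(x·I − A) = x^3 - 3*x^2 + 3*x - 1 = (x - 1)^3

Eigenvalues and multiplicities (the geometric multiplicity of λ is n − rank(A − λI), which equals the number of Jordan blocks for λ):
  λ = 1: algebraic multiplicity = 3, geometric multiplicity = 1

Determining the block sizes for each eigenvalue:
  λ = 1: one block (gm = 1), so the single block has size am = 3 → block sizes [3]

Assembling the blocks gives a Jordan form
J =
  [1, 1, 0]
  [0, 1, 1]
  [0, 0, 1]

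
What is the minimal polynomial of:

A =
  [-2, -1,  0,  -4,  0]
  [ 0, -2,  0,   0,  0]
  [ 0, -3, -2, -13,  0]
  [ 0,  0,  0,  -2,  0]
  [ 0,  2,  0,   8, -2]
x^2 + 4*x + 4

The characteristic polynomial is χ_A(x) = (x + 2)^5, so the eigenvalues are known. The minimal polynomial is
  m_A(x) = Π_λ (x − λ)^{k_λ}
where k_λ is the size of the *largest* Jordan block for λ (equivalently, the smallest k with (A − λI)^k v = 0 for every generalised eigenvector v of λ).

  λ = -2: largest Jordan block has size 2, contributing (x + 2)^2

So m_A(x) = (x + 2)^2 = x^2 + 4*x + 4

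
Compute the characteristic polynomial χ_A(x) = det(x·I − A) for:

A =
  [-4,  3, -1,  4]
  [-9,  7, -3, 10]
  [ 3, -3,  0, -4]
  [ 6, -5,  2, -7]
x^4 + 4*x^3 + 6*x^2 + 4*x + 1

Expanding det(x·I − A) (e.g. by cofactor expansion or by noting that A is similar to its Jordan form J, which has the same characteristic polynomial as A) gives
  χ_A(x) = x^4 + 4*x^3 + 6*x^2 + 4*x + 1
which factors as (x + 1)^4. The eigenvalues (with algebraic multiplicities) are λ = -1 with multiplicity 4.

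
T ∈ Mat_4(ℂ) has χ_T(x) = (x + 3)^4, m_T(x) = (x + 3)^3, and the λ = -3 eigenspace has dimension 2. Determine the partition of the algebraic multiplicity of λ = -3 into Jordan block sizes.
Block sizes for λ = -3: [3, 1]

Step 1 — from the characteristic polynomial, algebraic multiplicity of λ = -3 is 4. From dim ker(T − (-3)·I) = 2, there are exactly 2 Jordan blocks for λ = -3.
Step 2 — from the minimal polynomial, the factor (x + 3)^3 tells us the largest block for λ = -3 has size 3.
Step 3 — with total size 4, 2 blocks, and largest block 3, the block sizes (in nonincreasing order) are [3, 1].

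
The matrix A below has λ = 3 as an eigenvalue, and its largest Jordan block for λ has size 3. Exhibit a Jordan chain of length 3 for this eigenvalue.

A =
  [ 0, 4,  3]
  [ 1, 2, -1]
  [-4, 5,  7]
A Jordan chain for λ = 3 of length 3:
v_1 = (1, 0, 1)ᵀ
v_2 = (-3, 1, -4)ᵀ
v_3 = (1, 0, 0)ᵀ

Let N = A − (3)·I. We want v_3 with N^3 v_3 = 0 but N^2 v_3 ≠ 0; then v_{j-1} := N · v_j for j = 3, …, 2.

Pick v_3 = (1, 0, 0)ᵀ.
Then v_2 = N · v_3 = (-3, 1, -4)ᵀ.
Then v_1 = N · v_2 = (1, 0, 1)ᵀ.

Sanity check: (A − (3)·I) v_1 = (0, 0, 0)ᵀ = 0. ✓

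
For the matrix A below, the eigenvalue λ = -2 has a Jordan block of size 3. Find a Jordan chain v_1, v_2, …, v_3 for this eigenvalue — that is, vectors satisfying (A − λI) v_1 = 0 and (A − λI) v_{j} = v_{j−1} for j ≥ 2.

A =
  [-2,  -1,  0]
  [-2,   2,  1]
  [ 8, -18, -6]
A Jordan chain for λ = -2 of length 3:
v_1 = (2, 0, 4)ᵀ
v_2 = (0, -2, 8)ᵀ
v_3 = (1, 0, 0)ᵀ

Let N = A − (-2)·I. We want v_3 with N^3 v_3 = 0 but N^2 v_3 ≠ 0; then v_{j-1} := N · v_j for j = 3, …, 2.

Pick v_3 = (1, 0, 0)ᵀ.
Then v_2 = N · v_3 = (0, -2, 8)ᵀ.
Then v_1 = N · v_2 = (2, 0, 4)ᵀ.

Sanity check: (A − (-2)·I) v_1 = (0, 0, 0)ᵀ = 0. ✓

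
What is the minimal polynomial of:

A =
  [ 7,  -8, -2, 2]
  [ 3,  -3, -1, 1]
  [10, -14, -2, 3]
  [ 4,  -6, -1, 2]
x^2 - 2*x + 1

The characteristic polynomial is χ_A(x) = (x - 1)^4, so the eigenvalues are known. The minimal polynomial is
  m_A(x) = Π_λ (x − λ)^{k_λ}
where k_λ is the size of the *largest* Jordan block for λ (equivalently, the smallest k with (A − λI)^k v = 0 for every generalised eigenvector v of λ).

  λ = 1: largest Jordan block has size 2, contributing (x − 1)^2

So m_A(x) = (x - 1)^2 = x^2 - 2*x + 1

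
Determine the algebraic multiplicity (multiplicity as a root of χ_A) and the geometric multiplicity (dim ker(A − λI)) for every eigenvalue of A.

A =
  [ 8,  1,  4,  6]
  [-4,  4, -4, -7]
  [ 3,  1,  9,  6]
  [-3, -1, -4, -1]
λ = 5: alg = 4, geom = 2

Step 1 — factor the characteristic polynomial to read off the algebraic multiplicities:
  χ_A(x) = (x - 5)^4

Step 2 — compute geometric multiplicities via the rank-nullity identity g(λ) = n − rank(A − λI):
  rank(A − (5)·I) = 2, so dim ker(A − (5)·I) = n − 2 = 2

Summary:
  λ = 5: algebraic multiplicity = 4, geometric multiplicity = 2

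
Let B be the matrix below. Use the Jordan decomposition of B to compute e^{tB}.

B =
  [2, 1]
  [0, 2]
e^{tB} =
  [exp(2*t), t*exp(2*t)]
  [0, exp(2*t)]

Strategy: write B = P · J · P⁻¹ where J is a Jordan canonical form, so e^{tB} = P · e^{tJ} · P⁻¹, and e^{tJ} can be computed block-by-block.

B has Jordan form
J =
  [2, 1]
  [0, 2]
(up to reordering of blocks).

Per-block formulas:
  For a 2×2 Jordan block J_2(2): exp(t · J_2(2)) = e^(2t)·(I + t·N), where N is the 2×2 nilpotent shift.

After assembling e^{tJ} and conjugating by P, we get:

e^{tB} =
  [exp(2*t), t*exp(2*t)]
  [0, exp(2*t)]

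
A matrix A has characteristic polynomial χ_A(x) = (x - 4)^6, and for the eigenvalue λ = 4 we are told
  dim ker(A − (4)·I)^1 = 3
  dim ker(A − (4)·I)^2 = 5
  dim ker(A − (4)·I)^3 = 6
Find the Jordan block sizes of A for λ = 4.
Block sizes for λ = 4: [3, 2, 1]

From the dimensions of kernels of powers, the number of Jordan blocks of size at least j is d_j − d_{j−1} where d_j = dim ker(N^j) (with d_0 = 0). Computing the differences gives [3, 2, 1].
The number of blocks of size exactly k is (#blocks of size ≥ k) − (#blocks of size ≥ k + 1), so the partition is: 1 block(s) of size 1, 1 block(s) of size 2, 1 block(s) of size 3.
In nonincreasing order the block sizes are [3, 2, 1].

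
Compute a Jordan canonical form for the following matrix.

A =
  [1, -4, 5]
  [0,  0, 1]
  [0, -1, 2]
J_3(1)

The characteristic polynomial is
  det(x·I − A) = x^3 - 3*x^2 + 3*x - 1 = (x - 1)^3

Eigenvalues and multiplicities (the geometric multiplicity of λ is n − rank(A − λI), which equals the number of Jordan blocks for λ):
  λ = 1: algebraic multiplicity = 3, geometric multiplicity = 1

Determining the block sizes for each eigenvalue:
  λ = 1: one block (gm = 1), so the single block has size am = 3 → block sizes [3]

Assembling the blocks gives a Jordan form
J =
  [1, 1, 0]
  [0, 1, 1]
  [0, 0, 1]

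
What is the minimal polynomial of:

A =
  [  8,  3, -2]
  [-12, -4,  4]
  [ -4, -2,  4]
x^3 - 8*x^2 + 20*x - 16

The characteristic polynomial is χ_A(x) = (x - 4)*(x - 2)^2, so the eigenvalues are known. The minimal polynomial is
  m_A(x) = Π_λ (x − λ)^{k_λ}
where k_λ is the size of the *largest* Jordan block for λ (equivalently, the smallest k with (A − λI)^k v = 0 for every generalised eigenvector v of λ).

  λ = 2: largest Jordan block has size 2, contributing (x − 2)^2
  λ = 4: largest Jordan block has size 1, contributing (x − 4)

So m_A(x) = (x - 4)*(x - 2)^2 = x^3 - 8*x^2 + 20*x - 16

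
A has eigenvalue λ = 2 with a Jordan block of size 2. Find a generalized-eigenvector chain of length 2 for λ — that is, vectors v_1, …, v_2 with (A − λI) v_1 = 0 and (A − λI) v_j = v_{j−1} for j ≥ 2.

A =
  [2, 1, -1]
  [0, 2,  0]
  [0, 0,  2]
A Jordan chain for λ = 2 of length 2:
v_1 = (1, 0, 0)ᵀ
v_2 = (0, 1, 0)ᵀ

Let N = A − (2)·I. We want v_2 with N^2 v_2 = 0 but N^1 v_2 ≠ 0; then v_{j-1} := N · v_j for j = 2, …, 2.

Pick v_2 = (0, 1, 0)ᵀ.
Then v_1 = N · v_2 = (1, 0, 0)ᵀ.

Sanity check: (A − (2)·I) v_1 = (0, 0, 0)ᵀ = 0. ✓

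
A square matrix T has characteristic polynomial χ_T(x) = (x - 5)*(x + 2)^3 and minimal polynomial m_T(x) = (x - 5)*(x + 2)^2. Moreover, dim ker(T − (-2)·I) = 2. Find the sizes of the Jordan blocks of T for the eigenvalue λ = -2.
Block sizes for λ = -2: [2, 1]

Step 1 — from the characteristic polynomial, algebraic multiplicity of λ = -2 is 3. From dim ker(T − (-2)·I) = 2, there are exactly 2 Jordan blocks for λ = -2.
Step 2 — from the minimal polynomial, the factor (x + 2)^2 tells us the largest block for λ = -2 has size 2.
Step 3 — with total size 3, 2 blocks, and largest block 2, the block sizes (in nonincreasing order) are [2, 1].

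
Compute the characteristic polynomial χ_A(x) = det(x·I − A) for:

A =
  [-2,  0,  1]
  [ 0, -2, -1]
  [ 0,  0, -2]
x^3 + 6*x^2 + 12*x + 8

Expanding det(x·I − A) (e.g. by cofactor expansion or by noting that A is similar to its Jordan form J, which has the same characteristic polynomial as A) gives
  χ_A(x) = x^3 + 6*x^2 + 12*x + 8
which factors as (x + 2)^3. The eigenvalues (with algebraic multiplicities) are λ = -2 with multiplicity 3.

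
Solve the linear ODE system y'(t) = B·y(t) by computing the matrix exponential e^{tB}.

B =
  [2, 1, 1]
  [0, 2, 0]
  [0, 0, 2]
e^{tB} =
  [exp(2*t), t*exp(2*t), t*exp(2*t)]
  [0, exp(2*t), 0]
  [0, 0, exp(2*t)]

Strategy: write B = P · J · P⁻¹ where J is a Jordan canonical form, so e^{tB} = P · e^{tJ} · P⁻¹, and e^{tJ} can be computed block-by-block.

B has Jordan form
J =
  [2, 1, 0]
  [0, 2, 0]
  [0, 0, 2]
(up to reordering of blocks).

Per-block formulas:
  For a 1×1 block at λ = 2: exp(t · [2]) = [e^(2t)].
  For a 2×2 Jordan block J_2(2): exp(t · J_2(2)) = e^(2t)·(I + t·N), where N is the 2×2 nilpotent shift.

After assembling e^{tJ} and conjugating by P, we get:

e^{tB} =
  [exp(2*t), t*exp(2*t), t*exp(2*t)]
  [0, exp(2*t), 0]
  [0, 0, exp(2*t)]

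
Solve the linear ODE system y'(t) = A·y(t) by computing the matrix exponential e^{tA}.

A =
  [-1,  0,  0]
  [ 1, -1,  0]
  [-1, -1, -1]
e^{tA} =
  [exp(-t), 0, 0]
  [t*exp(-t), exp(-t), 0]
  [-t^2*exp(-t)/2 - t*exp(-t), -t*exp(-t), exp(-t)]

Strategy: write A = P · J · P⁻¹ where J is a Jordan canonical form, so e^{tA} = P · e^{tJ} · P⁻¹, and e^{tJ} can be computed block-by-block.

A has Jordan form
J =
  [-1,  1,  0]
  [ 0, -1,  1]
  [ 0,  0, -1]
(up to reordering of blocks).

Per-block formulas:
  For a 3×3 Jordan block J_3(-1): exp(t · J_3(-1)) = e^(-1t)·(I + t·N + (t^2/2)·N^2), where N is the 3×3 nilpotent shift.

After assembling e^{tJ} and conjugating by P, we get:

e^{tA} =
  [exp(-t), 0, 0]
  [t*exp(-t), exp(-t), 0]
  [-t^2*exp(-t)/2 - t*exp(-t), -t*exp(-t), exp(-t)]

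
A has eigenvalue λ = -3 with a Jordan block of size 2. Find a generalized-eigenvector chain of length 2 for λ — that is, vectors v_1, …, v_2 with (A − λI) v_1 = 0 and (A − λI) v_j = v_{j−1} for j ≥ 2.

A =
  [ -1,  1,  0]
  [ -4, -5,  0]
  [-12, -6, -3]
A Jordan chain for λ = -3 of length 2:
v_1 = (2, -4, -12)ᵀ
v_2 = (1, 0, 0)ᵀ

Let N = A − (-3)·I. We want v_2 with N^2 v_2 = 0 but N^1 v_2 ≠ 0; then v_{j-1} := N · v_j for j = 2, …, 2.

Pick v_2 = (1, 0, 0)ᵀ.
Then v_1 = N · v_2 = (2, -4, -12)ᵀ.

Sanity check: (A − (-3)·I) v_1 = (0, 0, 0)ᵀ = 0. ✓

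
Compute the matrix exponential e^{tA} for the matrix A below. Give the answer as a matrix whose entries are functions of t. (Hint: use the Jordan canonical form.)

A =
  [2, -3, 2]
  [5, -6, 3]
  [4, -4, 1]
e^{tA} =
  [t^2*exp(-t) + 3*t*exp(-t) + exp(-t), -t^2*exp(-t) - 3*t*exp(-t), t^2*exp(-t)/2 + 2*t*exp(-t)]
  [t^2*exp(-t) + 5*t*exp(-t), -t^2*exp(-t) - 5*t*exp(-t) + exp(-t), t^2*exp(-t)/2 + 3*t*exp(-t)]
  [4*t*exp(-t), -4*t*exp(-t), 2*t*exp(-t) + exp(-t)]

Strategy: write A = P · J · P⁻¹ where J is a Jordan canonical form, so e^{tA} = P · e^{tJ} · P⁻¹, and e^{tJ} can be computed block-by-block.

A has Jordan form
J =
  [-1,  1,  0]
  [ 0, -1,  1]
  [ 0,  0, -1]
(up to reordering of blocks).

Per-block formulas:
  For a 3×3 Jordan block J_3(-1): exp(t · J_3(-1)) = e^(-1t)·(I + t·N + (t^2/2)·N^2), where N is the 3×3 nilpotent shift.

After assembling e^{tJ} and conjugating by P, we get:

e^{tA} =
  [t^2*exp(-t) + 3*t*exp(-t) + exp(-t), -t^2*exp(-t) - 3*t*exp(-t), t^2*exp(-t)/2 + 2*t*exp(-t)]
  [t^2*exp(-t) + 5*t*exp(-t), -t^2*exp(-t) - 5*t*exp(-t) + exp(-t), t^2*exp(-t)/2 + 3*t*exp(-t)]
  [4*t*exp(-t), -4*t*exp(-t), 2*t*exp(-t) + exp(-t)]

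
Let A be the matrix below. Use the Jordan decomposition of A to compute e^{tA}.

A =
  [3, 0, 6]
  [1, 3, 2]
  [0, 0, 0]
e^{tA} =
  [exp(3*t), 0, 2*exp(3*t) - 2]
  [t*exp(3*t), exp(3*t), 2*t*exp(3*t)]
  [0, 0, 1]

Strategy: write A = P · J · P⁻¹ where J is a Jordan canonical form, so e^{tA} = P · e^{tJ} · P⁻¹, and e^{tJ} can be computed block-by-block.

A has Jordan form
J =
  [0, 0, 0]
  [0, 3, 1]
  [0, 0, 3]
(up to reordering of blocks).

Per-block formulas:
  For a 2×2 Jordan block J_2(3): exp(t · J_2(3)) = e^(3t)·(I + t·N), where N is the 2×2 nilpotent shift.
  For a 1×1 block at λ = 0: exp(t · [0]) = [e^(0t)].

After assembling e^{tJ} and conjugating by P, we get:

e^{tA} =
  [exp(3*t), 0, 2*exp(3*t) - 2]
  [t*exp(3*t), exp(3*t), 2*t*exp(3*t)]
  [0, 0, 1]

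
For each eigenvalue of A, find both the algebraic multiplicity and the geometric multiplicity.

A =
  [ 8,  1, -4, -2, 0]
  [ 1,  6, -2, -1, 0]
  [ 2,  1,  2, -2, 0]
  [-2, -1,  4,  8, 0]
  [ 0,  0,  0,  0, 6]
λ = 6: alg = 5, geom = 3

Step 1 — factor the characteristic polynomial to read off the algebraic multiplicities:
  χ_A(x) = (x - 6)^5

Step 2 — compute geometric multiplicities via the rank-nullity identity g(λ) = n − rank(A − λI):
  rank(A − (6)·I) = 2, so dim ker(A − (6)·I) = n − 2 = 3

Summary:
  λ = 6: algebraic multiplicity = 5, geometric multiplicity = 3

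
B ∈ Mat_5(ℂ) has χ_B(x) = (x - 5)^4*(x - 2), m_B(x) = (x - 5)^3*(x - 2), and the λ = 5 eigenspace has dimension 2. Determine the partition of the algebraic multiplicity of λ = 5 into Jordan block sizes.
Block sizes for λ = 5: [3, 1]

Step 1 — from the characteristic polynomial, algebraic multiplicity of λ = 5 is 4. From dim ker(B − (5)·I) = 2, there are exactly 2 Jordan blocks for λ = 5.
Step 2 — from the minimal polynomial, the factor (x − 5)^3 tells us the largest block for λ = 5 has size 3.
Step 3 — with total size 4, 2 blocks, and largest block 3, the block sizes (in nonincreasing order) are [3, 1].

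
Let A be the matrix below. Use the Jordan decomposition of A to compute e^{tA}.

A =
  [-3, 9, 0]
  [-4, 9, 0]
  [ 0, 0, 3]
e^{tA} =
  [-6*t*exp(3*t) + exp(3*t), 9*t*exp(3*t), 0]
  [-4*t*exp(3*t), 6*t*exp(3*t) + exp(3*t), 0]
  [0, 0, exp(3*t)]

Strategy: write A = P · J · P⁻¹ where J is a Jordan canonical form, so e^{tA} = P · e^{tJ} · P⁻¹, and e^{tJ} can be computed block-by-block.

A has Jordan form
J =
  [3, 1, 0]
  [0, 3, 0]
  [0, 0, 3]
(up to reordering of blocks).

Per-block formulas:
  For a 2×2 Jordan block J_2(3): exp(t · J_2(3)) = e^(3t)·(I + t·N), where N is the 2×2 nilpotent shift.
  For a 1×1 block at λ = 3: exp(t · [3]) = [e^(3t)].

After assembling e^{tJ} and conjugating by P, we get:

e^{tA} =
  [-6*t*exp(3*t) + exp(3*t), 9*t*exp(3*t), 0]
  [-4*t*exp(3*t), 6*t*exp(3*t) + exp(3*t), 0]
  [0, 0, exp(3*t)]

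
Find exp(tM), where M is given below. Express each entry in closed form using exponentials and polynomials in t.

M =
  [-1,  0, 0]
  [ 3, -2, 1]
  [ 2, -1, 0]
e^{tM} =
  [exp(-t), 0, 0]
  [-t^2*exp(-t)/2 + 3*t*exp(-t), -t*exp(-t) + exp(-t), t*exp(-t)]
  [-t^2*exp(-t)/2 + 2*t*exp(-t), -t*exp(-t), t*exp(-t) + exp(-t)]

Strategy: write M = P · J · P⁻¹ where J is a Jordan canonical form, so e^{tM} = P · e^{tJ} · P⁻¹, and e^{tJ} can be computed block-by-block.

M has Jordan form
J =
  [-1,  1,  0]
  [ 0, -1,  1]
  [ 0,  0, -1]
(up to reordering of blocks).

Per-block formulas:
  For a 3×3 Jordan block J_3(-1): exp(t · J_3(-1)) = e^(-1t)·(I + t·N + (t^2/2)·N^2), where N is the 3×3 nilpotent shift.

After assembling e^{tJ} and conjugating by P, we get:

e^{tM} =
  [exp(-t), 0, 0]
  [-t^2*exp(-t)/2 + 3*t*exp(-t), -t*exp(-t) + exp(-t), t*exp(-t)]
  [-t^2*exp(-t)/2 + 2*t*exp(-t), -t*exp(-t), t*exp(-t) + exp(-t)]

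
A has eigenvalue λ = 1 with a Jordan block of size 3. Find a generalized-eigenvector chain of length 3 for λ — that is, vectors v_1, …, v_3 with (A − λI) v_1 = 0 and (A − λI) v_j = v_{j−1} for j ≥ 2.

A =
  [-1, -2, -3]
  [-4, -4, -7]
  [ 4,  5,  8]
A Jordan chain for λ = 1 of length 3:
v_1 = (-1, -2, 2)ᵀ
v_2 = (-2, -5, 5)ᵀ
v_3 = (0, 1, 0)ᵀ

Let N = A − (1)·I. We want v_3 with N^3 v_3 = 0 but N^2 v_3 ≠ 0; then v_{j-1} := N · v_j for j = 3, …, 2.

Pick v_3 = (0, 1, 0)ᵀ.
Then v_2 = N · v_3 = (-2, -5, 5)ᵀ.
Then v_1 = N · v_2 = (-1, -2, 2)ᵀ.

Sanity check: (A − (1)·I) v_1 = (0, 0, 0)ᵀ = 0. ✓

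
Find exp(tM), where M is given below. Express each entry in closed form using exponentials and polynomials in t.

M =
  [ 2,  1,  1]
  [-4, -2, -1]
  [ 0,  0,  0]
e^{tM} =
  [2*t + 1, t, t^2/2 + t]
  [-4*t, 1 - 2*t, -t^2 - t]
  [0, 0, 1]

Strategy: write M = P · J · P⁻¹ where J is a Jordan canonical form, so e^{tM} = P · e^{tJ} · P⁻¹, and e^{tJ} can be computed block-by-block.

M has Jordan form
J =
  [0, 1, 0]
  [0, 0, 1]
  [0, 0, 0]
(up to reordering of blocks).

Per-block formulas:
  For a 3×3 Jordan block J_3(0): exp(t · J_3(0)) = e^(0t)·(I + t·N + (t^2/2)·N^2), where N is the 3×3 nilpotent shift.

After assembling e^{tJ} and conjugating by P, we get:

e^{tM} =
  [2*t + 1, t, t^2/2 + t]
  [-4*t, 1 - 2*t, -t^2 - t]
  [0, 0, 1]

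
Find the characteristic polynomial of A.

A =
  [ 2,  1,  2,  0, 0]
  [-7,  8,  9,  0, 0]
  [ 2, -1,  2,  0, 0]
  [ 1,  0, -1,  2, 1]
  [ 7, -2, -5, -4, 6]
x^5 - 20*x^4 + 160*x^3 - 640*x^2 + 1280*x - 1024

Expanding det(x·I − A) (e.g. by cofactor expansion or by noting that A is similar to its Jordan form J, which has the same characteristic polynomial as A) gives
  χ_A(x) = x^5 - 20*x^4 + 160*x^3 - 640*x^2 + 1280*x - 1024
which factors as (x - 4)^5. The eigenvalues (with algebraic multiplicities) are λ = 4 with multiplicity 5.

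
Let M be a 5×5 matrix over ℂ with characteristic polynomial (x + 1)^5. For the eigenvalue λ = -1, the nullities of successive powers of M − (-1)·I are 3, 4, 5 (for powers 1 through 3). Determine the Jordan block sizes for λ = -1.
Block sizes for λ = -1: [3, 1, 1]

From the dimensions of kernels of powers, the number of Jordan blocks of size at least j is d_j − d_{j−1} where d_j = dim ker(N^j) (with d_0 = 0). Computing the differences gives [3, 1, 1].
The number of blocks of size exactly k is (#blocks of size ≥ k) − (#blocks of size ≥ k + 1), so the partition is: 2 block(s) of size 1, 1 block(s) of size 3.
In nonincreasing order the block sizes are [3, 1, 1].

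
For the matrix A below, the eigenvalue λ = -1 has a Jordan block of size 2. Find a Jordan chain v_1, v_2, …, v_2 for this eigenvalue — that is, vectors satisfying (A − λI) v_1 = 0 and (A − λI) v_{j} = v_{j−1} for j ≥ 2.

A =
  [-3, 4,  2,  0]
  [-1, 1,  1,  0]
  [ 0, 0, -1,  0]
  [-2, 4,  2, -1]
A Jordan chain for λ = -1 of length 2:
v_1 = (-2, -1, 0, -2)ᵀ
v_2 = (1, 0, 0, 0)ᵀ

Let N = A − (-1)·I. We want v_2 with N^2 v_2 = 0 but N^1 v_2 ≠ 0; then v_{j-1} := N · v_j for j = 2, …, 2.

Pick v_2 = (1, 0, 0, 0)ᵀ.
Then v_1 = N · v_2 = (-2, -1, 0, -2)ᵀ.

Sanity check: (A − (-1)·I) v_1 = (0, 0, 0, 0)ᵀ = 0. ✓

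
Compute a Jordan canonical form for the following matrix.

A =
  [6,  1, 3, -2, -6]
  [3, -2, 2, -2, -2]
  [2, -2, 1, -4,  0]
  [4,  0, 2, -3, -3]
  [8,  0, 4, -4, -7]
J_3(-1) ⊕ J_2(-1)

The characteristic polynomial is
  det(x·I − A) = x^5 + 5*x^4 + 10*x^3 + 10*x^2 + 5*x + 1 = (x + 1)^5

Eigenvalues and multiplicities (the geometric multiplicity of λ is n − rank(A − λI), which equals the number of Jordan blocks for λ):
  λ = -1: algebraic multiplicity = 5, geometric multiplicity = 2

Determining the block sizes for each eigenvalue:
  λ = -1: with am = 5 and gm = 2, the partition is not yet determined (e.g. several partitions of 5 into 2 parts exist). Let N = A − (-1)·I. Computing rank(N^1) = 3, rank(N^2) = 1, rank(N^3) = 0; the number of blocks of size ≥ j is rank(N^{j−1}) − rank(N^j), giving [2, 2, 1]. So we have 1 block(s) of size 3, 1 block(s) of size 2 → block sizes [3, 2]

Assembling the blocks gives a Jordan form
J =
  [-1,  1,  0,  0,  0]
  [ 0, -1,  1,  0,  0]
  [ 0,  0, -1,  0,  0]
  [ 0,  0,  0, -1,  1]
  [ 0,  0,  0,  0, -1]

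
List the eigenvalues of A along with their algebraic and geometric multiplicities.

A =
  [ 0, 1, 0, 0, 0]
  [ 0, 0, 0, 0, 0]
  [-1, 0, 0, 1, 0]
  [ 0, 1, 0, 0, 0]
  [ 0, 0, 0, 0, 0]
λ = 0: alg = 5, geom = 3

Step 1 — factor the characteristic polynomial to read off the algebraic multiplicities:
  χ_A(x) = x^5

Step 2 — compute geometric multiplicities via the rank-nullity identity g(λ) = n − rank(A − λI):
  rank(A − (0)·I) = 2, so dim ker(A − (0)·I) = n − 2 = 3

Summary:
  λ = 0: algebraic multiplicity = 5, geometric multiplicity = 3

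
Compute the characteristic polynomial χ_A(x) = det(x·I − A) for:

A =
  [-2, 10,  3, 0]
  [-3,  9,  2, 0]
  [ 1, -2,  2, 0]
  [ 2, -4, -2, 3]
x^4 - 12*x^3 + 54*x^2 - 108*x + 81

Expanding det(x·I − A) (e.g. by cofactor expansion or by noting that A is similar to its Jordan form J, which has the same characteristic polynomial as A) gives
  χ_A(x) = x^4 - 12*x^3 + 54*x^2 - 108*x + 81
which factors as (x - 3)^4. The eigenvalues (with algebraic multiplicities) are λ = 3 with multiplicity 4.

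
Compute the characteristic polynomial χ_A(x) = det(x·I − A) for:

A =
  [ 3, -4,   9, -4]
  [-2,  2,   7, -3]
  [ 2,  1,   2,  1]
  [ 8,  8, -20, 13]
x^4 - 20*x^3 + 150*x^2 - 500*x + 625

Expanding det(x·I − A) (e.g. by cofactor expansion or by noting that A is similar to its Jordan form J, which has the same characteristic polynomial as A) gives
  χ_A(x) = x^4 - 20*x^3 + 150*x^2 - 500*x + 625
which factors as (x - 5)^4. The eigenvalues (with algebraic multiplicities) are λ = 5 with multiplicity 4.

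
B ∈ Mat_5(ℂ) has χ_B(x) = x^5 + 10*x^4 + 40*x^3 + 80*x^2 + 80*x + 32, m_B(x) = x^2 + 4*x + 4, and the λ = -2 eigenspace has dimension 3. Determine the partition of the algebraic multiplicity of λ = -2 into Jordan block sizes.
Block sizes for λ = -2: [2, 2, 1]

Step 1 — from the characteristic polynomial, algebraic multiplicity of λ = -2 is 5. From dim ker(B − (-2)·I) = 3, there are exactly 3 Jordan blocks for λ = -2.
Step 2 — from the minimal polynomial, the factor (x + 2)^2 tells us the largest block for λ = -2 has size 2.
Step 3 — with total size 5, 3 blocks, and largest block 2, the block sizes (in nonincreasing order) are [2, 2, 1].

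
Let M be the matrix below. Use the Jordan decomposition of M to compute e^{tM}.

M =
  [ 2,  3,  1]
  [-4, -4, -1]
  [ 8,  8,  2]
e^{tM} =
  [2*t + 1, t^2 + 3*t, t^2/2 + t]
  [-4*t, -2*t^2 - 4*t + 1, -t^2 - t]
  [8*t, 4*t^2 + 8*t, 2*t^2 + 2*t + 1]

Strategy: write M = P · J · P⁻¹ where J is a Jordan canonical form, so e^{tM} = P · e^{tJ} · P⁻¹, and e^{tJ} can be computed block-by-block.

M has Jordan form
J =
  [0, 1, 0]
  [0, 0, 1]
  [0, 0, 0]
(up to reordering of blocks).

Per-block formulas:
  For a 3×3 Jordan block J_3(0): exp(t · J_3(0)) = e^(0t)·(I + t·N + (t^2/2)·N^2), where N is the 3×3 nilpotent shift.

After assembling e^{tJ} and conjugating by P, we get:

e^{tM} =
  [2*t + 1, t^2 + 3*t, t^2/2 + t]
  [-4*t, -2*t^2 - 4*t + 1, -t^2 - t]
  [8*t, 4*t^2 + 8*t, 2*t^2 + 2*t + 1]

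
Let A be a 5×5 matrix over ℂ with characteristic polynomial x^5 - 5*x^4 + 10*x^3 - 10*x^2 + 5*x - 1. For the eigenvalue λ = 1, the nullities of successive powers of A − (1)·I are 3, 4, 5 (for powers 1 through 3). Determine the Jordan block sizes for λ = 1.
Block sizes for λ = 1: [3, 1, 1]

From the dimensions of kernels of powers, the number of Jordan blocks of size at least j is d_j − d_{j−1} where d_j = dim ker(N^j) (with d_0 = 0). Computing the differences gives [3, 1, 1].
The number of blocks of size exactly k is (#blocks of size ≥ k) − (#blocks of size ≥ k + 1), so the partition is: 2 block(s) of size 1, 1 block(s) of size 3.
In nonincreasing order the block sizes are [3, 1, 1].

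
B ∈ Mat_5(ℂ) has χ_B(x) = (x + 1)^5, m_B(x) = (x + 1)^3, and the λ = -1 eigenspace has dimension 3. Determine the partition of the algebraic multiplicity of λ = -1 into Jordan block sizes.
Block sizes for λ = -1: [3, 1, 1]

Step 1 — from the characteristic polynomial, algebraic multiplicity of λ = -1 is 5. From dim ker(B − (-1)·I) = 3, there are exactly 3 Jordan blocks for λ = -1.
Step 2 — from the minimal polynomial, the factor (x + 1)^3 tells us the largest block for λ = -1 has size 3.
Step 3 — with total size 5, 3 blocks, and largest block 3, the block sizes (in nonincreasing order) are [3, 1, 1].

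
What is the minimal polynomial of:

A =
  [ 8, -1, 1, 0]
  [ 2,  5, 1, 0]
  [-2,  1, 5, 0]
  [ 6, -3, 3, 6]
x^2 - 12*x + 36

The characteristic polynomial is χ_A(x) = (x - 6)^4, so the eigenvalues are known. The minimal polynomial is
  m_A(x) = Π_λ (x − λ)^{k_λ}
where k_λ is the size of the *largest* Jordan block for λ (equivalently, the smallest k with (A − λI)^k v = 0 for every generalised eigenvector v of λ).

  λ = 6: largest Jordan block has size 2, contributing (x − 6)^2

So m_A(x) = (x - 6)^2 = x^2 - 12*x + 36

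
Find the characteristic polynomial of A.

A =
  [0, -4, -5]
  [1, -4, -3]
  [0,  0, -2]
x^3 + 6*x^2 + 12*x + 8

Expanding det(x·I − A) (e.g. by cofactor expansion or by noting that A is similar to its Jordan form J, which has the same characteristic polynomial as A) gives
  χ_A(x) = x^3 + 6*x^2 + 12*x + 8
which factors as (x + 2)^3. The eigenvalues (with algebraic multiplicities) are λ = -2 with multiplicity 3.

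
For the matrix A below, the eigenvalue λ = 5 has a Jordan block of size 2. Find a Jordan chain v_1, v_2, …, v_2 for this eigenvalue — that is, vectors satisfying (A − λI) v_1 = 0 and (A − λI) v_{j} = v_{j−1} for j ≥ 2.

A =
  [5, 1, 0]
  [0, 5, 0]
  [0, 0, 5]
A Jordan chain for λ = 5 of length 2:
v_1 = (1, 0, 0)ᵀ
v_2 = (0, 1, 0)ᵀ

Let N = A − (5)·I. We want v_2 with N^2 v_2 = 0 but N^1 v_2 ≠ 0; then v_{j-1} := N · v_j for j = 2, …, 2.

Pick v_2 = (0, 1, 0)ᵀ.
Then v_1 = N · v_2 = (1, 0, 0)ᵀ.

Sanity check: (A − (5)·I) v_1 = (0, 0, 0)ᵀ = 0. ✓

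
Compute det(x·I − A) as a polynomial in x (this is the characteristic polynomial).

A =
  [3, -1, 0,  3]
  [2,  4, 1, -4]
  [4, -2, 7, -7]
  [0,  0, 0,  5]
x^4 - 19*x^3 + 135*x^2 - 425*x + 500

Expanding det(x·I − A) (e.g. by cofactor expansion or by noting that A is similar to its Jordan form J, which has the same characteristic polynomial as A) gives
  χ_A(x) = x^4 - 19*x^3 + 135*x^2 - 425*x + 500
which factors as (x - 5)^3*(x - 4). The eigenvalues (with algebraic multiplicities) are λ = 4 with multiplicity 1, λ = 5 with multiplicity 3.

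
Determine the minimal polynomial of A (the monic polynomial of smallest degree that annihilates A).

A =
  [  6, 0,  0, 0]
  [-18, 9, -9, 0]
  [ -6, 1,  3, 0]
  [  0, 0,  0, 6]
x^2 - 12*x + 36

The characteristic polynomial is χ_A(x) = (x - 6)^4, so the eigenvalues are known. The minimal polynomial is
  m_A(x) = Π_λ (x − λ)^{k_λ}
where k_λ is the size of the *largest* Jordan block for λ (equivalently, the smallest k with (A − λI)^k v = 0 for every generalised eigenvector v of λ).

  λ = 6: largest Jordan block has size 2, contributing (x − 6)^2

So m_A(x) = (x - 6)^2 = x^2 - 12*x + 36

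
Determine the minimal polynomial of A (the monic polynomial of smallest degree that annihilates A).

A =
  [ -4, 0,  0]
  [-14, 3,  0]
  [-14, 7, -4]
x^2 + x - 12

The characteristic polynomial is χ_A(x) = (x - 3)*(x + 4)^2, so the eigenvalues are known. The minimal polynomial is
  m_A(x) = Π_λ (x − λ)^{k_λ}
where k_λ is the size of the *largest* Jordan block for λ (equivalently, the smallest k with (A − λI)^k v = 0 for every generalised eigenvector v of λ).

  λ = -4: largest Jordan block has size 1, contributing (x + 4)
  λ = 3: largest Jordan block has size 1, contributing (x − 3)

So m_A(x) = (x - 3)*(x + 4) = x^2 + x - 12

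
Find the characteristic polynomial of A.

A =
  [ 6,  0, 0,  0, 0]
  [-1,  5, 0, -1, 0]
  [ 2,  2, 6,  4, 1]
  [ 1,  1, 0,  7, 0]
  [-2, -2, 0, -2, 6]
x^5 - 30*x^4 + 360*x^3 - 2160*x^2 + 6480*x - 7776

Expanding det(x·I − A) (e.g. by cofactor expansion or by noting that A is similar to its Jordan form J, which has the same characteristic polynomial as A) gives
  χ_A(x) = x^5 - 30*x^4 + 360*x^3 - 2160*x^2 + 6480*x - 7776
which factors as (x - 6)^5. The eigenvalues (with algebraic multiplicities) are λ = 6 with multiplicity 5.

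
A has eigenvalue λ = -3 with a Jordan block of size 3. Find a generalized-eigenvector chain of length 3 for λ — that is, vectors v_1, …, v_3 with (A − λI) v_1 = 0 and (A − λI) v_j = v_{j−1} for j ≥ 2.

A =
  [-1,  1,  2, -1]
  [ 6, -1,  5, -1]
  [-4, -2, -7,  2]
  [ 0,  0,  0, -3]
A Jordan chain for λ = -3 of length 3:
v_1 = (2, 4, -4, 0)ᵀ
v_2 = (2, 6, -4, 0)ᵀ
v_3 = (1, 0, 0, 0)ᵀ

Let N = A − (-3)·I. We want v_3 with N^3 v_3 = 0 but N^2 v_3 ≠ 0; then v_{j-1} := N · v_j for j = 3, …, 2.

Pick v_3 = (1, 0, 0, 0)ᵀ.
Then v_2 = N · v_3 = (2, 6, -4, 0)ᵀ.
Then v_1 = N · v_2 = (2, 4, -4, 0)ᵀ.

Sanity check: (A − (-3)·I) v_1 = (0, 0, 0, 0)ᵀ = 0. ✓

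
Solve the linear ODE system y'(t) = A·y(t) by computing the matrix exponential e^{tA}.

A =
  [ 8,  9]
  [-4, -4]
e^{tA} =
  [6*t*exp(2*t) + exp(2*t), 9*t*exp(2*t)]
  [-4*t*exp(2*t), -6*t*exp(2*t) + exp(2*t)]

Strategy: write A = P · J · P⁻¹ where J is a Jordan canonical form, so e^{tA} = P · e^{tJ} · P⁻¹, and e^{tJ} can be computed block-by-block.

A has Jordan form
J =
  [2, 1]
  [0, 2]
(up to reordering of blocks).

Per-block formulas:
  For a 2×2 Jordan block J_2(2): exp(t · J_2(2)) = e^(2t)·(I + t·N), where N is the 2×2 nilpotent shift.

After assembling e^{tJ} and conjugating by P, we get:

e^{tA} =
  [6*t*exp(2*t) + exp(2*t), 9*t*exp(2*t)]
  [-4*t*exp(2*t), -6*t*exp(2*t) + exp(2*t)]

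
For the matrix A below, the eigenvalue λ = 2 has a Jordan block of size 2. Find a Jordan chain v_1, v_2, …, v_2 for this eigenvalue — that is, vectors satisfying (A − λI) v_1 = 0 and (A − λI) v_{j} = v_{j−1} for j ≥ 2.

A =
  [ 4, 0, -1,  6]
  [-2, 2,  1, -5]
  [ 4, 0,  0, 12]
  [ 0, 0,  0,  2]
A Jordan chain for λ = 2 of length 2:
v_1 = (2, -2, 4, 0)ᵀ
v_2 = (1, 0, 0, 0)ᵀ

Let N = A − (2)·I. We want v_2 with N^2 v_2 = 0 but N^1 v_2 ≠ 0; then v_{j-1} := N · v_j for j = 2, …, 2.

Pick v_2 = (1, 0, 0, 0)ᵀ.
Then v_1 = N · v_2 = (2, -2, 4, 0)ᵀ.

Sanity check: (A − (2)·I) v_1 = (0, 0, 0, 0)ᵀ = 0. ✓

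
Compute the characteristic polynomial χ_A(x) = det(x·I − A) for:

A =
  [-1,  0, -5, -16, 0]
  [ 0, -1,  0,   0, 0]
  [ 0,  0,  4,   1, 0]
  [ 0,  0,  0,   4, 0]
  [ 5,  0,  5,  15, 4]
x^5 - 10*x^4 + 25*x^3 + 20*x^2 - 80*x - 64

Expanding det(x·I − A) (e.g. by cofactor expansion or by noting that A is similar to its Jordan form J, which has the same characteristic polynomial as A) gives
  χ_A(x) = x^5 - 10*x^4 + 25*x^3 + 20*x^2 - 80*x - 64
which factors as (x - 4)^3*(x + 1)^2. The eigenvalues (with algebraic multiplicities) are λ = -1 with multiplicity 2, λ = 4 with multiplicity 3.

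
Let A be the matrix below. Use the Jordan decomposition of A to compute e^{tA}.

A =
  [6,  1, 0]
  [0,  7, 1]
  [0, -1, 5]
e^{tA} =
  [exp(6*t), t^2*exp(6*t)/2 + t*exp(6*t), t^2*exp(6*t)/2]
  [0, t*exp(6*t) + exp(6*t), t*exp(6*t)]
  [0, -t*exp(6*t), -t*exp(6*t) + exp(6*t)]

Strategy: write A = P · J · P⁻¹ where J is a Jordan canonical form, so e^{tA} = P · e^{tJ} · P⁻¹, and e^{tJ} can be computed block-by-block.

A has Jordan form
J =
  [6, 1, 0]
  [0, 6, 1]
  [0, 0, 6]
(up to reordering of blocks).

Per-block formulas:
  For a 3×3 Jordan block J_3(6): exp(t · J_3(6)) = e^(6t)·(I + t·N + (t^2/2)·N^2), where N is the 3×3 nilpotent shift.

After assembling e^{tJ} and conjugating by P, we get:

e^{tA} =
  [exp(6*t), t^2*exp(6*t)/2 + t*exp(6*t), t^2*exp(6*t)/2]
  [0, t*exp(6*t) + exp(6*t), t*exp(6*t)]
  [0, -t*exp(6*t), -t*exp(6*t) + exp(6*t)]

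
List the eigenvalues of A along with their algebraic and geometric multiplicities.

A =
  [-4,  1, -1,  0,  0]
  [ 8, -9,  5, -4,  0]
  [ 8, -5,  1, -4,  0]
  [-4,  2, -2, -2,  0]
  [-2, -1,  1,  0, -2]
λ = -4: alg = 3, geom = 2; λ = -2: alg = 2, geom = 2

Step 1 — factor the characteristic polynomial to read off the algebraic multiplicities:
  χ_A(x) = (x + 2)^2*(x + 4)^3

Step 2 — compute geometric multiplicities via the rank-nullity identity g(λ) = n − rank(A − λI):
  rank(A − (-4)·I) = 3, so dim ker(A − (-4)·I) = n − 3 = 2
  rank(A − (-2)·I) = 3, so dim ker(A − (-2)·I) = n − 3 = 2

Summary:
  λ = -4: algebraic multiplicity = 3, geometric multiplicity = 2
  λ = -2: algebraic multiplicity = 2, geometric multiplicity = 2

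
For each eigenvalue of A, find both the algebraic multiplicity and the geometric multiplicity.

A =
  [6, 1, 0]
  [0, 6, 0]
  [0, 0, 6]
λ = 6: alg = 3, geom = 2

Step 1 — factor the characteristic polynomial to read off the algebraic multiplicities:
  χ_A(x) = (x - 6)^3

Step 2 — compute geometric multiplicities via the rank-nullity identity g(λ) = n − rank(A − λI):
  rank(A − (6)·I) = 1, so dim ker(A − (6)·I) = n − 1 = 2

Summary:
  λ = 6: algebraic multiplicity = 3, geometric multiplicity = 2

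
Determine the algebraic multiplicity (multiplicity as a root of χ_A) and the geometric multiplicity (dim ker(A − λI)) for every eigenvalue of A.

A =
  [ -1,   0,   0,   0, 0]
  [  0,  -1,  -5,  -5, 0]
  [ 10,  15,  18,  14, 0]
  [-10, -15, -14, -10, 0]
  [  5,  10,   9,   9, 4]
λ = -1: alg = 2, geom = 2; λ = 4: alg = 3, geom = 2

Step 1 — factor the characteristic polynomial to read off the algebraic multiplicities:
  χ_A(x) = (x - 4)^3*(x + 1)^2

Step 2 — compute geometric multiplicities via the rank-nullity identity g(λ) = n − rank(A − λI):
  rank(A − (-1)·I) = 3, so dim ker(A − (-1)·I) = n − 3 = 2
  rank(A − (4)·I) = 3, so dim ker(A − (4)·I) = n − 3 = 2

Summary:
  λ = -1: algebraic multiplicity = 2, geometric multiplicity = 2
  λ = 4: algebraic multiplicity = 3, geometric multiplicity = 2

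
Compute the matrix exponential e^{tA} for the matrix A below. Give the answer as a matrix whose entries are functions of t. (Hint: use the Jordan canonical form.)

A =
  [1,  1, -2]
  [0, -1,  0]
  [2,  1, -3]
e^{tA} =
  [2*t*exp(-t) + exp(-t), t*exp(-t), -2*t*exp(-t)]
  [0, exp(-t), 0]
  [2*t*exp(-t), t*exp(-t), -2*t*exp(-t) + exp(-t)]

Strategy: write A = P · J · P⁻¹ where J is a Jordan canonical form, so e^{tA} = P · e^{tJ} · P⁻¹, and e^{tJ} can be computed block-by-block.

A has Jordan form
J =
  [-1,  1,  0]
  [ 0, -1,  0]
  [ 0,  0, -1]
(up to reordering of blocks).

Per-block formulas:
  For a 2×2 Jordan block J_2(-1): exp(t · J_2(-1)) = e^(-1t)·(I + t·N), where N is the 2×2 nilpotent shift.
  For a 1×1 block at λ = -1: exp(t · [-1]) = [e^(-1t)].

After assembling e^{tJ} and conjugating by P, we get:

e^{tA} =
  [2*t*exp(-t) + exp(-t), t*exp(-t), -2*t*exp(-t)]
  [0, exp(-t), 0]
  [2*t*exp(-t), t*exp(-t), -2*t*exp(-t) + exp(-t)]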